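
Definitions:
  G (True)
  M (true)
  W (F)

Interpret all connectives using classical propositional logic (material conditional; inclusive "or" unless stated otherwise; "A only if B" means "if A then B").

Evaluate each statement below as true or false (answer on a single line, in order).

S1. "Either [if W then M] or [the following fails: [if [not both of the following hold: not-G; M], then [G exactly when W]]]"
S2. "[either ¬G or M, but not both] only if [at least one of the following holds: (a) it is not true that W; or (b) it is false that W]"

S1 True; S2 True

S1: This is (W -> M) or not ((not G nand M) -> (G iff W)).

W -> M = False -> True = True
not G = not True = False
not G nand M = False nand True = True
G iff W = True iff False = False
(not G nand M) -> (G iff W) = True -> False = False
not ((not G nand M) -> (G iff W)) = not False = True
(W -> M) or not ((not G nand M) -> (G iff W)) = True or True = True
Thus S1 is true.

S2: In symbols: (not G xor M) -> (not W or not W)

not G = not True = False
not G xor M = False xor True = True
not W = not False = True
not W = not False = True
not W or not W = True or True = True
(not G xor M) -> (not W or not W) = True -> True = True
So S2 is true.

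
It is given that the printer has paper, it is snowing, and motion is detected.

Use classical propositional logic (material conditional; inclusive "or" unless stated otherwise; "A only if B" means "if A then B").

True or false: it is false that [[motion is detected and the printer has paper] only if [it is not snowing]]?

Let U = "motion is detected" (T), M = "the printer has paper" (T), D = "it is snowing" (T).
Parsed as ¬((U ∧ M) → ¬D)

U ∧ M = T ∧ T = T
¬D = ¬T = F
(U ∧ M) → ¬D = T → F = F
¬((U ∧ M) → ¬D) = ¬F = T

The statement is true.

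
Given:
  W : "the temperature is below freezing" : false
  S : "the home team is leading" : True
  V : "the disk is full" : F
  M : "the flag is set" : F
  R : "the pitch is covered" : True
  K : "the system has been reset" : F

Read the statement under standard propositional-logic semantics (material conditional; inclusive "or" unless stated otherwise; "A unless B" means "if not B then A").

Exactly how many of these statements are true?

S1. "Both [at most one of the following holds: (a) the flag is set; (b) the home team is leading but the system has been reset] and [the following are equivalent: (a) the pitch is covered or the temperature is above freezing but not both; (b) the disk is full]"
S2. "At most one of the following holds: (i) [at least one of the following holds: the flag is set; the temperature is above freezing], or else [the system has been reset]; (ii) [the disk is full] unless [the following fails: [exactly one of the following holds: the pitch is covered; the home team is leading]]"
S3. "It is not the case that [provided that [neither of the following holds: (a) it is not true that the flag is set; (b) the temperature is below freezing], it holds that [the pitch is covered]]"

S1: In symbols: (M nand (S & K)) & ((R xor ~W) <-> V)

S & K = T & F = F
M nand (S & K) = F nand F = T
~W = ~F = T
R xor ~W = T xor T = F
(R xor ~W) <-> V = F <-> F = T
(M nand (S & K)) & ((R xor ~W) <-> V) = T & T = T
Hence S1 is true.

S2: Formalization: ((M | ~W) | K) nand (V | ~(R xor S))

~W = ~F = T
M | ~W = F | T = T
(M | ~W) | K = T | F = T
R xor S = T xor T = F
~(R xor S) = ~F = T
V | ~(R xor S) = F | T = T
((M | ~W) | K) nand (V | ~(R xor S)) = T nand T = F
Thus S2 is false.

S3: Parsed as ~((~M nor W) -> R)

~M = ~F = T
~M nor W = T nor F = F
(~M nor W) -> R = F -> T = T
~((~M nor W) -> R) = ~T = F
Thus S3 is false.

True statements: 1 (S1).

1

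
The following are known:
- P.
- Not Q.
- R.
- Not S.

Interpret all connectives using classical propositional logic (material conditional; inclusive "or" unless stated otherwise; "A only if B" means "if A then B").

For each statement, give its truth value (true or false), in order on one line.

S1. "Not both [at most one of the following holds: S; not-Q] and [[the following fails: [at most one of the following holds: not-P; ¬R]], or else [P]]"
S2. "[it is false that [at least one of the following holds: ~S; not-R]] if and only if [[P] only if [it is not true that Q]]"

S1 false; S2 false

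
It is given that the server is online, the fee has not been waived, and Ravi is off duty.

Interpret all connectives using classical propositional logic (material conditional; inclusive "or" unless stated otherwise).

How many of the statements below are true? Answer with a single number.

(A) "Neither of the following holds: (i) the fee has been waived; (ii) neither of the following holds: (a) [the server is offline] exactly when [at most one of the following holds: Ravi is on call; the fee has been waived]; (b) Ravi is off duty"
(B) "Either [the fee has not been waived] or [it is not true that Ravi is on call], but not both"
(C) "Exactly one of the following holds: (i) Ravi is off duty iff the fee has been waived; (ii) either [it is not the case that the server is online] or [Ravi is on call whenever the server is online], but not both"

Let Q = "the fee has been waived" (False), P = "the server is online" (True), R = "Ravi is on call" (False).

(A): This is Q nor ((not P iff (R nand Q)) nor not R).

not P = not True = False
R nand Q = False nand False = True
not P iff (R nand Q) = False iff True = False
not R = not False = True
(not P iff (R nand Q)) nor not R = False nor True = False
Q nor ((not P iff (R nand Q)) nor not R) = False nor False = True
Thus (A) is true.

(B): Parsed as not Q xor not R

not Q = not False = True
not R = not False = True
not Q xor not R = True xor True = False
Hence (B) is false.

(C): In symbols: (not R iff Q) xor (not P xor (P -> R))

not R = not False = True
not R iff Q = True iff False = False
not P = not True = False
P -> R = True -> False = False
not P xor (P -> R) = False xor False = False
(not R iff Q) xor (not P xor (P -> R)) = False xor False = False
Thus (C) is false.

True statements: 1.

1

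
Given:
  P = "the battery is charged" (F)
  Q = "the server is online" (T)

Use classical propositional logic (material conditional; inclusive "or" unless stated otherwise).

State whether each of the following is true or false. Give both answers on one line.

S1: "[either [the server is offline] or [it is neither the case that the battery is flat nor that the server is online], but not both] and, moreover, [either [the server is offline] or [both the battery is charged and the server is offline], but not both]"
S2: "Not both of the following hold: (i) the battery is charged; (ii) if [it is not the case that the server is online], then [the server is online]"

S1 false / S2 true

S1: Formalization: (¬Q ⊕ (¬P ↓ Q)) ∧ (¬Q ⊕ (P ∧ ¬Q))

¬Q = ¬T = F
¬P = ¬F = T
¬P ↓ Q = T ↓ T = F
¬Q ⊕ (¬P ↓ Q) = F ⊕ F = F
¬Q = ¬T = F
¬Q = ¬T = F
P ∧ ¬Q = F ∧ F = F
¬Q ⊕ (P ∧ ¬Q) = F ⊕ F = F
(¬Q ⊕ (¬P ↓ Q)) ∧ (¬Q ⊕ (P ∧ ¬Q)) = F ∧ F = F
Hence S1 is false.

S2: This is P ↑ (¬Q → Q).

¬Q = ¬T = F
¬Q → Q = F → T = T
P ↑ (¬Q → Q) = F ↑ T = T
So S2 is true.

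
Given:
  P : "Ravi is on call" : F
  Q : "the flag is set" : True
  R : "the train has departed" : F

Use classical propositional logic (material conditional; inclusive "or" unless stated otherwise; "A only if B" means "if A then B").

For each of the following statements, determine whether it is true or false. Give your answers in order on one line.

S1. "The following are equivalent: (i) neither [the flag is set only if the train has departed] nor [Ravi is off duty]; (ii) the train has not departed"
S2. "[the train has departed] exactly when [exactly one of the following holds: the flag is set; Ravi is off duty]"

S1 false / S2 true

S1: This is ((Q → R) ↓ ¬P) ↔ ¬R.

Q → R = T → F = F
¬P = ¬F = T
(Q → R) ↓ ¬P = F ↓ T = F
¬R = ¬F = T
((Q → R) ↓ ¬P) ↔ ¬R = F ↔ T = F
Thus S1 is false.

S2: In symbols: R ↔ (Q ⊕ ¬P)

¬P = ¬F = T
Q ⊕ ¬P = T ⊕ T = F
R ↔ (Q ⊕ ¬P) = F ↔ F = T
Hence S2 is true.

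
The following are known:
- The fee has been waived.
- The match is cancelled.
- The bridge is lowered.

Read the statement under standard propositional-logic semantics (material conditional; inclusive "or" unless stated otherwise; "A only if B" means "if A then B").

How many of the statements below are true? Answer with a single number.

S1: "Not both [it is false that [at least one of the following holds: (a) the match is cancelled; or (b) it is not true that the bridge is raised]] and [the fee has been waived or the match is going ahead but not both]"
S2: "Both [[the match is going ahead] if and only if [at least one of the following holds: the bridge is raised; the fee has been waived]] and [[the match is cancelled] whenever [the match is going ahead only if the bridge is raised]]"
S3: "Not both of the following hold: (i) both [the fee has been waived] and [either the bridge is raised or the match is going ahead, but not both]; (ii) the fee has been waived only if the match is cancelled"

2

Let S = "the match is cancelled" (T), G = "the bridge is raised" (F), H = "the fee has been waived" (T).

S1: Parsed as ¬(S ∨ ¬G) ↑ (H ⊕ ¬S)

¬G = ¬F = T
S ∨ ¬G = T ∨ T = T
¬(S ∨ ¬G) = ¬T = F
¬S = ¬T = F
H ⊕ ¬S = T ⊕ F = T
¬(S ∨ ¬G) ↑ (H ⊕ ¬S) = F ↑ T = T
So S1 is true.

S2: Formalization: (¬S ↔ (G ∨ H)) ∧ ((¬S → G) → S)

¬S = ¬T = F
G ∨ H = F ∨ T = T
¬S ↔ (G ∨ H) = F ↔ T = F
¬S = ¬T = F
¬S → G = F → F = T
(¬S → G) → S = T → T = T
(¬S ↔ (G ∨ H)) ∧ ((¬S → G) → S) = F ∧ T = F
Thus S2 is false.

S3: In symbols: (H ∧ (G ⊕ ¬S)) ↑ (H → S)

¬S = ¬T = F
G ⊕ ¬S = F ⊕ F = F
H ∧ (G ⊕ ¬S) = T ∧ F = F
H → S = T → T = T
(H ∧ (G ⊕ ¬S)) ↑ (H → S) = F ↑ T = T
Thus S3 is true.

True statements: 2 (S1, S3).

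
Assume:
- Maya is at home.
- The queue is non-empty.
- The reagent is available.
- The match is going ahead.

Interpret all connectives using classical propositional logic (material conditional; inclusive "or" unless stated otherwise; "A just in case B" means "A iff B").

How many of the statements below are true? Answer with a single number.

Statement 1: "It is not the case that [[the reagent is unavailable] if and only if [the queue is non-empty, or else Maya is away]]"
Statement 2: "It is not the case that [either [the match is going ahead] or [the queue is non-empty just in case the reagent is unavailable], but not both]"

1

Let N = "the reagent is available" (T), D = "the queue is empty" (F), P = "Maya is at home" (T), R = "the match is cancelled" (F).

Statement 1: Formalization: ~(~N <-> (~D | ~P))

~N = ~T = F
~D = ~F = T
~P = ~T = F
~D | ~P = T | F = T
~N <-> (~D | ~P) = F <-> T = F
~(~N <-> (~D | ~P)) = ~F = T
So Statement 1 is true.

Statement 2: Formalization: ~(~R xor (~D <-> ~N))

~R = ~F = T
~D = ~F = T
~N = ~T = F
~D <-> ~N = T <-> F = F
~R xor (~D <-> ~N) = T xor F = T
~(~R xor (~D <-> ~N)) = ~T = F
Thus Statement 2 is false.

True statements: 1 (Statement 1).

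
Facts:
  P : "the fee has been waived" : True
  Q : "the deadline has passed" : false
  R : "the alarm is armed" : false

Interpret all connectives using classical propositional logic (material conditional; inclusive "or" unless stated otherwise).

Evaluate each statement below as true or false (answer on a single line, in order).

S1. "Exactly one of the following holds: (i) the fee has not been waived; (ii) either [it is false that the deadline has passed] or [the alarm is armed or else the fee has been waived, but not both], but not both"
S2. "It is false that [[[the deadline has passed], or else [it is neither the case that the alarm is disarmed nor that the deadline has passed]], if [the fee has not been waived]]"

S1 false, S2 false

S1: Parsed as ~P xor (~Q xor (R xor P))

~P = ~T = F
~Q = ~F = T
R xor P = F xor T = T
~Q xor (R xor P) = T xor T = F
~P xor (~Q xor (R xor P)) = F xor F = F
Thus S1 is false.

S2: In symbols: ~(~P -> (Q | (~R nor Q)))

~P = ~T = F
~R = ~F = T
~R nor Q = T nor F = F
Q | (~R nor Q) = F | F = F
~P -> (Q | (~R nor Q)) = F -> F = T
~(~P -> (Q | (~R nor Q))) = ~T = F
Thus S2 is false.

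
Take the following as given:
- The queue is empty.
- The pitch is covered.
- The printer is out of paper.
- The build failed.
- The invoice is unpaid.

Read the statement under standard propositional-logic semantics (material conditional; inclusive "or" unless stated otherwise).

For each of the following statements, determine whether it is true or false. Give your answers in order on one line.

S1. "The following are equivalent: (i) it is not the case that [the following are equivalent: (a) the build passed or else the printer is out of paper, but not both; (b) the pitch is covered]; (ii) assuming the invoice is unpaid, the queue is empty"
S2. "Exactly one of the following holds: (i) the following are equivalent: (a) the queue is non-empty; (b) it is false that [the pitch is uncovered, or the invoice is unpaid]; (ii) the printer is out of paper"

S1 False / S2 False

Let G = "the build passed" (False), N = "the printer has paper" (False), W = "the pitch is covered" (True), H = "the invoice is paid" (False), L = "the queue is empty" (True).

S1: Formalization: not ((G xor not N) iff W) iff (not H -> L)

not N = not False = True
G xor not N = False xor True = True
(G xor not N) iff W = True iff True = True
not ((G xor not N) iff W) = not True = False
not H = not False = True
not H -> L = True -> True = True
not ((G xor not N) iff W) iff (not H -> L) = False iff True = False
So S1 is false.

S2: Parsed as (not L iff not (not W or not H)) xor not N

not L = not True = False
not W = not True = False
not H = not False = True
not W or not H = False or True = True
not (not W or not H) = not True = False
not L iff not (not W or not H) = False iff False = True
not N = not False = True
(not L iff not (not W or not H)) xor not N = True xor True = False
Thus S2 is false.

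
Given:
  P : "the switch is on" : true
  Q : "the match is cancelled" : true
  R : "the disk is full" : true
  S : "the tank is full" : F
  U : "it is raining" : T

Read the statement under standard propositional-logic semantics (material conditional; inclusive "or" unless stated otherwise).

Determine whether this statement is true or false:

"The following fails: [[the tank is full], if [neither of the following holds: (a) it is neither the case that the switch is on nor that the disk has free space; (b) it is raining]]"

False

Values: P=T, R=T, U=T, S=F.
Parsed as ¬(((P ↓ ¬R) ↓ U) → S)

¬R = ¬T = F
P ↓ ¬R = T ↓ F = F
(P ↓ ¬R) ↓ U = F ↓ T = F
((P ↓ ¬R) ↓ U) → S = F → F = T
¬(((P ↓ ¬R) ↓ U) → S) = ¬T = F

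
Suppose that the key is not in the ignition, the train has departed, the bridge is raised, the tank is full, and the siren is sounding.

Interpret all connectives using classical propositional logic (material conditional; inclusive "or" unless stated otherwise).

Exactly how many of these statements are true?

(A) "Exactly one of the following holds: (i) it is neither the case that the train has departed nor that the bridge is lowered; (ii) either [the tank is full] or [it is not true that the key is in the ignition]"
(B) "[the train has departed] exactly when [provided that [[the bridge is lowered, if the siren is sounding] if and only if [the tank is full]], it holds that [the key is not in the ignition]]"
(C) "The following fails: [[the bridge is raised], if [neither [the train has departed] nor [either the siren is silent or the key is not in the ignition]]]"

Let K = "the train has departed" (T), R = "the bridge is raised" (T), V = "the tank is full" (T), N = "the key is in the ignition" (F), P = "the siren is sounding" (T).

(A): In symbols: (K ↓ ¬R) ⊕ (V ∨ ¬N)

¬R = ¬T = F
K ↓ ¬R = T ↓ F = F
¬N = ¬F = T
V ∨ ¬N = T ∨ T = T
(K ↓ ¬R) ⊕ (V ∨ ¬N) = F ⊕ T = T
Hence (A) is true.

(B): In symbols: K ↔ (((P → ¬R) ↔ V) → ¬N)

¬R = ¬T = F
P → ¬R = T → F = F
(P → ¬R) ↔ V = F ↔ T = F
¬N = ¬F = T
((P → ¬R) ↔ V) → ¬N = F → T = T
K ↔ (((P → ¬R) ↔ V) → ¬N) = T ↔ T = T
So (B) is true.

(C): Formalization: ¬((K ↓ (¬P ∨ ¬N)) → R)

¬P = ¬T = F
¬N = ¬F = T
¬P ∨ ¬N = F ∨ T = T
K ↓ (¬P ∨ ¬N) = T ↓ T = F
(K ↓ (¬P ∨ ¬N)) → R = F → T = T
¬((K ↓ (¬P ∨ ¬N)) → R) = ¬T = F
Hence (C) is false.

Count: 2.

2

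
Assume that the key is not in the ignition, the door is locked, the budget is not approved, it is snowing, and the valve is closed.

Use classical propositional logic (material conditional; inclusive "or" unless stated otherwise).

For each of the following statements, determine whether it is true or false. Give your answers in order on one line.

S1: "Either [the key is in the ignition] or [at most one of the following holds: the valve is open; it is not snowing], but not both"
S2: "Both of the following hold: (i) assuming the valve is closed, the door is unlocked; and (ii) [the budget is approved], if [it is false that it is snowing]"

Let P = "the key is in the ignition" (F), U = "the valve is open" (F), S = "it is snowing" (T), Q = "the door is locked" (T), R = "the budget is approved" (F).

S1: In symbols: P ⊕ (U ↑ ¬S)

¬S = ¬T = F
U ↑ ¬S = F ↑ F = T
P ⊕ (U ↑ ¬S) = F ⊕ T = T
Thus S1 is true.

S2: Parsed as (¬U → ¬Q) ∧ (¬S → R)

¬U = ¬F = T
¬Q = ¬T = F
¬U → ¬Q = T → F = F
¬S = ¬T = F
¬S → R = F → F = T
(¬U → ¬Q) ∧ (¬S → R) = F ∧ T = F
Hence S2 is false.

S1 True; S2 False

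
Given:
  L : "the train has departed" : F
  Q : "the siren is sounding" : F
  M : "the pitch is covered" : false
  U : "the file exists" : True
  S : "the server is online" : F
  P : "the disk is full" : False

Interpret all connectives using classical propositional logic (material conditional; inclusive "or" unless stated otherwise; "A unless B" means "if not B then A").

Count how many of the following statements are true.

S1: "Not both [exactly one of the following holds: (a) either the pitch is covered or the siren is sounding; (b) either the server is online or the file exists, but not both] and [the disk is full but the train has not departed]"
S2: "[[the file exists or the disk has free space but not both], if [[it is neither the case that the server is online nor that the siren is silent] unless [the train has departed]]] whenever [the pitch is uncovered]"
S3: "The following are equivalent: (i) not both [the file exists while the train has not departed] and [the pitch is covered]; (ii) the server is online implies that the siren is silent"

S1: Parsed as ((M | Q) xor (S xor U)) nand (P & ~L)

M | Q = F | F = F
S xor U = F xor T = T
(M | Q) xor (S xor U) = F xor T = T
~L = ~F = T
P & ~L = F & T = F
((M | Q) xor (S xor U)) nand (P & ~L) = T nand F = T
So S1 is true.

S2: Formalization: ~M -> (((S nor ~Q) | L) -> (U xor ~P))

~M = ~F = T
~Q = ~F = T
S nor ~Q = F nor T = F
(S nor ~Q) | L = F | F = F
~P = ~F = T
U xor ~P = T xor T = F
((S nor ~Q) | L) -> (U xor ~P) = F -> F = T
~M -> (((S nor ~Q) | L) -> (U xor ~P)) = T -> T = T
So S2 is true.

S3: Formalization: ((U & ~L) nand M) <-> (S -> ~Q)

~L = ~F = T
U & ~L = T & T = T
(U & ~L) nand M = T nand F = T
~Q = ~F = T
S -> ~Q = F -> T = T
((U & ~L) nand M) <-> (S -> ~Q) = T <-> T = T
Thus S3 is true.

True statements: 3 (S1, S2, S3).

3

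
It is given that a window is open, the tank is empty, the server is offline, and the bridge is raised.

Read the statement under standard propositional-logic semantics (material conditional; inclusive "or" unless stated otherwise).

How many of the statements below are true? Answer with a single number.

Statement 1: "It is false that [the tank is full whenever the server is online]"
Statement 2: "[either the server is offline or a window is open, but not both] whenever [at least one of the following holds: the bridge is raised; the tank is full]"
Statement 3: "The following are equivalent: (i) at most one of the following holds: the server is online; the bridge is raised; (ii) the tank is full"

Let U = "the server is online" (F), R = "the tank is full" (F), P = "the bridge is raised" (T), G = "a window is open" (T).

Statement 1: In symbols: ¬(U → R)

U → R = F → F = T
¬(U → R) = ¬T = F
Thus Statement 1 is false.

Statement 2: In symbols: (P ∨ R) → (¬U ⊕ G)

P ∨ R = T ∨ F = T
¬U = ¬F = T
¬U ⊕ G = T ⊕ T = F
(P ∨ R) → (¬U ⊕ G) = T → F = F
Thus Statement 2 is false.

Statement 3: This is (U ↑ P) ↔ R.

U ↑ P = F ↑ T = T
(U ↑ P) ↔ R = T ↔ F = F
Hence Statement 3 is false.

Count: 0.

0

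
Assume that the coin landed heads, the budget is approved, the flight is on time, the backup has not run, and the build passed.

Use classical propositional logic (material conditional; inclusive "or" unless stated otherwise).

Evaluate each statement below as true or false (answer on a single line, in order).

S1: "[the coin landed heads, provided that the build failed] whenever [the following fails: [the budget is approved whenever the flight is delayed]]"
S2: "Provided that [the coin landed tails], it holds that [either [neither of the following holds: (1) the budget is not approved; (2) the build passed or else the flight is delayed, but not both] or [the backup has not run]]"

S1 T / S2 T

Let M = "the flight is delayed" (False), H = "the budget is approved" (True), V = "the build passed" (True), S = "the coin landed heads" (True), P = "the backup has run" (False).

S1: In symbols: not (M -> H) -> (not V -> S)

M -> H = False -> True = True
not (M -> H) = not True = False
not V = not True = False
not V -> S = False -> True = True
not (M -> H) -> (not V -> S) = False -> True = True
Thus S1 is true.

S2: Formalization: not S -> ((not H nor (V xor M)) or not P)

not S = not True = False
not H = not True = False
V xor M = True xor False = True
not H nor (V xor M) = False nor True = False
not P = not False = True
(not H nor (V xor M)) or not P = False or True = True
not S -> ((not H nor (V xor M)) or not P) = False -> True = True
Thus S2 is true.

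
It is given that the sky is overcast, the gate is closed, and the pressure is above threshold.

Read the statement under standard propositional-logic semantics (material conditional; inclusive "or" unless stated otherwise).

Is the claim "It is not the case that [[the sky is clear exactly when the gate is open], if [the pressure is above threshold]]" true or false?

false

Let R = "the pressure is above threshold" (T), P = "the sky is overcast" (T), Q = "the gate is open" (F).
In symbols: ¬(R → (¬P ↔ Q))

¬P = ¬T = F
¬P ↔ Q = F ↔ F = T
R → (¬P ↔ Q) = T → T = T
¬(R → (¬P ↔ Q)) = ¬T = F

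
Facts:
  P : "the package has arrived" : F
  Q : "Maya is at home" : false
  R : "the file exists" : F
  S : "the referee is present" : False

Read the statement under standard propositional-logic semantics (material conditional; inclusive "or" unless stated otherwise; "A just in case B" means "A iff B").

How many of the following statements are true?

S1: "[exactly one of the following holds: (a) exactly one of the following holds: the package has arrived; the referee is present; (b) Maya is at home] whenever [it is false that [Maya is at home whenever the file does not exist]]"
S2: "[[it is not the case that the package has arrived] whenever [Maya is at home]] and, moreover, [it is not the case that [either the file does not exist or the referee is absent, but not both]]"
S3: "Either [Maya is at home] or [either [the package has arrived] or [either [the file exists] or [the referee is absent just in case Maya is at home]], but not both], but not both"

1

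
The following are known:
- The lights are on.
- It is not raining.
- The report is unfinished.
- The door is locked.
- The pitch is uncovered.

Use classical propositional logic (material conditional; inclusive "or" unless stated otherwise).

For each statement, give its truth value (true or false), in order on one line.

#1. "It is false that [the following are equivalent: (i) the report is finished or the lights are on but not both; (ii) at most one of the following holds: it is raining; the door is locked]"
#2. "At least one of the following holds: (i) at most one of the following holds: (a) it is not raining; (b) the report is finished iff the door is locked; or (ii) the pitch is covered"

Let N = "the report is finished" (F), S = "the lights are on" (T), V = "it is raining" (F), Q = "the door is locked" (T), M = "the pitch is covered" (F).

#1: In symbols: ~((N xor S) <-> (V nand Q))

N xor S = F xor T = T
V nand Q = F nand T = T
(N xor S) <-> (V nand Q) = T <-> T = T
~((N xor S) <-> (V nand Q)) = ~T = F
Hence #1 is false.

#2: This is (~V nand (N <-> Q)) | M.

~V = ~F = T
N <-> Q = F <-> T = F
~V nand (N <-> Q) = T nand F = T
(~V nand (N <-> Q)) | M = T | F = T
So #2 is true.

#1 false / #2 true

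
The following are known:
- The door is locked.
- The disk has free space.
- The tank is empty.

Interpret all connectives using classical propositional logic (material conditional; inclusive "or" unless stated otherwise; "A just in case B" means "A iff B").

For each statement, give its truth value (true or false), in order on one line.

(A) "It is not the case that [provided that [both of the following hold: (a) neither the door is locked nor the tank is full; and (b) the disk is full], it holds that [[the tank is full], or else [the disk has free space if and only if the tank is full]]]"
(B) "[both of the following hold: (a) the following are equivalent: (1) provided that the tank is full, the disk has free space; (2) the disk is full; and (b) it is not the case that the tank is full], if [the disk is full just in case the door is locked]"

(A) False, (B) True

Let M = "the door is locked" (True), P = "the tank is full" (False), W = "the disk is full" (False).

(A): This is not (((M nor P) and W) -> (P or (not W iff P))).

M nor P = True nor False = False
(M nor P) and W = False and False = False
not W = not False = True
not W iff P = True iff False = False
P or (not W iff P) = False or False = False
((M nor P) and W) -> (P or (not W iff P)) = False -> False = True
not (((M nor P) and W) -> (P or (not W iff P))) = not True = False
Thus (A) is false.

(B): In symbols: (W iff M) -> (((P -> not W) iff W) and not P)

W iff M = False iff True = False
not W = not False = True
P -> not W = False -> True = True
(P -> not W) iff W = True iff False = False
not P = not False = True
((P -> not W) iff W) and not P = False and True = False
(W iff M) -> (((P -> not W) iff W) and not P) = False -> False = True
Hence (B) is true.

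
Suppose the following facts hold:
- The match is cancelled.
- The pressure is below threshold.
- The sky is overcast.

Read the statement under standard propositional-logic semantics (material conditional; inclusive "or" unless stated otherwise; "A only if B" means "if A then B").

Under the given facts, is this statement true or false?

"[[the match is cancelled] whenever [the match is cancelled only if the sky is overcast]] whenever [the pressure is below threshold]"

True.

Let Q = "the pressure is above threshold" (F), P = "the match is cancelled" (T), R = "the sky is overcast" (T).
Formalization: ~Q -> ((P -> R) -> P)

~Q = ~F = T
P -> R = T -> T = T
(P -> R) -> P = T -> T = T
~Q -> ((P -> R) -> P) = T -> T = T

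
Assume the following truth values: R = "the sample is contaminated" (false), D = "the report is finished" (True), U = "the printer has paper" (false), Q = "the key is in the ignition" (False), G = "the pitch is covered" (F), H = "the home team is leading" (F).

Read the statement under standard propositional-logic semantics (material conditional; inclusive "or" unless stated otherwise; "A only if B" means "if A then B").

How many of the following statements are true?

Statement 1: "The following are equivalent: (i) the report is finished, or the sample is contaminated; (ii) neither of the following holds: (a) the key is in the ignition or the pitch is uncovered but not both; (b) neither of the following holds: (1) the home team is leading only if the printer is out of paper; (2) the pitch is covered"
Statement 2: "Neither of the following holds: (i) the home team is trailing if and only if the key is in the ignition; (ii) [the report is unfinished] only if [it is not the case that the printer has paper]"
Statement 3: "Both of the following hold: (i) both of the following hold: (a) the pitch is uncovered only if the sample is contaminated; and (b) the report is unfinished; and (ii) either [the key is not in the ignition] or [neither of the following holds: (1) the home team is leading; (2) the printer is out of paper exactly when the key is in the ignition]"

Statement 1: Formalization: (D | R) <-> ((Q xor ~G) nor ((H -> ~U) nor G))

D | R = T | F = T
~G = ~F = T
Q xor ~G = F xor T = T
~U = ~F = T
H -> ~U = F -> T = T
(H -> ~U) nor G = T nor F = F
(Q xor ~G) nor ((H -> ~U) nor G) = T nor F = F
(D | R) <-> ((Q xor ~G) nor ((H -> ~U) nor G)) = T <-> F = F
So Statement 1 is false.

Statement 2: Parsed as (~H <-> Q) nor (~D -> ~U)

~H = ~F = T
~H <-> Q = T <-> F = F
~D = ~T = F
~U = ~F = T
~D -> ~U = F -> T = T
(~H <-> Q) nor (~D -> ~U) = F nor T = F
Thus Statement 2 is false.

Statement 3: Formalization: ((~G -> R) & ~D) & (~Q | (H nor (~U <-> Q)))

~G = ~F = T
~G -> R = T -> F = F
~D = ~T = F
(~G -> R) & ~D = F & F = F
~Q = ~F = T
~U = ~F = T
~U <-> Q = T <-> F = F
H nor (~U <-> Q) = F nor F = T
~Q | (H nor (~U <-> Q)) = T | T = T
((~G -> R) & ~D) & (~Q | (H nor (~U <-> Q))) = F & T = F
Thus Statement 3 is false.

True statements: 0 (none).

0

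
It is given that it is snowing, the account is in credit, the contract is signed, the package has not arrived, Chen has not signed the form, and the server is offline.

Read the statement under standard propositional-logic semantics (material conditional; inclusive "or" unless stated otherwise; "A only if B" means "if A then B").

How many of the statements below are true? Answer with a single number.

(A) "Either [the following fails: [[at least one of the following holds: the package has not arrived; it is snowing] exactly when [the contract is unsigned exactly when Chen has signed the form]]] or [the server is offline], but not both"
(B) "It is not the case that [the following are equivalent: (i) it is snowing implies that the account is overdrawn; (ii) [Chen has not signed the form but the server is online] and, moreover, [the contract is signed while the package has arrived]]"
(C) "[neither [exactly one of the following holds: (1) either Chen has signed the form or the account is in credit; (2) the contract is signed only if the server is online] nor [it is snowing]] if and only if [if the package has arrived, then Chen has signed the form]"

Let L = "the package has arrived" (False), N = "it is snowing" (True), K = "the contract is signed" (True), S = "Chen has signed the form" (False), H = "the server is online" (False), Q = "the account is overdrawn" (False).

(A): Formalization: not ((not L or N) iff (not K iff S)) xor not H

not L = not False = True
not L or N = True or True = True
not K = not True = False
not K iff S = False iff False = True
(not L or N) iff (not K iff S) = True iff True = True
not ((not L or N) iff (not K iff S)) = not True = False
not H = not False = True
not ((not L or N) iff (not K iff S)) xor not H = False xor True = True
Hence (A) is true.

(B): Parsed as not ((N -> Q) iff ((not S and H) and (K and L)))

N -> Q = True -> False = False
not S = not False = True
not S and H = True and False = False
K and L = True and False = False
(not S and H) and (K and L) = False and False = False
(N -> Q) iff ((not S and H) and (K and L)) = False iff False = True
not ((N -> Q) iff ((not S and H) and (K and L))) = not True = False
Hence (B) is false.

(C): Parsed as (((S or not Q) xor (K -> H)) nor N) iff (L -> S)

not Q = not False = True
S or not Q = False or True = True
K -> H = True -> False = False
(S or not Q) xor (K -> H) = True xor False = True
((S or not Q) xor (K -> H)) nor N = True nor True = False
L -> S = False -> False = True
(((S or not Q) xor (K -> H)) nor N) iff (L -> S) = False iff True = False
Hence (C) is false.

1 of the 3 statements is true ((A)).

1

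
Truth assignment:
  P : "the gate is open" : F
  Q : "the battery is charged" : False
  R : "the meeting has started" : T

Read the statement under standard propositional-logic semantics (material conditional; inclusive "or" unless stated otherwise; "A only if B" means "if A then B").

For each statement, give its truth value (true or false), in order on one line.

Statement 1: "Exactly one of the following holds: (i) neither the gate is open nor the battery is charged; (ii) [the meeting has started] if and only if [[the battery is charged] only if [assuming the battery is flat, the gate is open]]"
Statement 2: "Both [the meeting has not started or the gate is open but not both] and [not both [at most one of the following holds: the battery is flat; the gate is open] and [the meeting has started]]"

Statement 1 False, Statement 2 False

Statement 1: In symbols: (P nor Q) xor (R iff (Q -> (not Q -> P)))

P nor Q = False nor False = True
not Q = not False = True
not Q -> P = True -> False = False
Q -> (not Q -> P) = False -> False = True
R iff (Q -> (not Q -> P)) = True iff True = True
(P nor Q) xor (R iff (Q -> (not Q -> P))) = True xor True = False
So Statement 1 is false.

Statement 2: In symbols: (not R xor P) and ((not Q nand P) nand R)

not R = not True = False
not R xor P = False xor False = False
not Q = not False = True
not Q nand P = True nand False = True
(not Q nand P) nand R = True nand True = False
(not R xor P) and ((not Q nand P) nand R) = False and False = False
Hence Statement 2 is false.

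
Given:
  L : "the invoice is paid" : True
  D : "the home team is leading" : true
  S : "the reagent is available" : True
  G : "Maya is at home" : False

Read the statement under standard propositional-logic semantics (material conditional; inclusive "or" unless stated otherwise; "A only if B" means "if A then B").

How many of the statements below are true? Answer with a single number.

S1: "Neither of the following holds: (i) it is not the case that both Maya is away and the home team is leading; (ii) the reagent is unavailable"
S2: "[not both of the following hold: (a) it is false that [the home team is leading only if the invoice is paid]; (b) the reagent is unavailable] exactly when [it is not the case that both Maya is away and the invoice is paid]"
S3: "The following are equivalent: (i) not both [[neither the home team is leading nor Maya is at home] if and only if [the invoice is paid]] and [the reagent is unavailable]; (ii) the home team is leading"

S1: Formalization: (~G nand D) nor ~S

~G = ~F = T
~G nand D = T nand T = F
~S = ~T = F
(~G nand D) nor ~S = F nor F = T
Thus S1 is true.

S2: This is (~(D -> L) nand ~S) <-> (~G nand L).

D -> L = T -> T = T
~(D -> L) = ~T = F
~S = ~T = F
~(D -> L) nand ~S = F nand F = T
~G = ~F = T
~G nand L = T nand T = F
(~(D -> L) nand ~S) <-> (~G nand L) = T <-> F = F
Hence S2 is false.

S3: In symbols: (((D nor G) <-> L) nand ~S) <-> D

D nor G = T nor F = F
(D nor G) <-> L = F <-> T = F
~S = ~T = F
((D nor G) <-> L) nand ~S = F nand F = T
(((D nor G) <-> L) nand ~S) <-> D = T <-> T = T
Hence S3 is true.

True statements: 2.

2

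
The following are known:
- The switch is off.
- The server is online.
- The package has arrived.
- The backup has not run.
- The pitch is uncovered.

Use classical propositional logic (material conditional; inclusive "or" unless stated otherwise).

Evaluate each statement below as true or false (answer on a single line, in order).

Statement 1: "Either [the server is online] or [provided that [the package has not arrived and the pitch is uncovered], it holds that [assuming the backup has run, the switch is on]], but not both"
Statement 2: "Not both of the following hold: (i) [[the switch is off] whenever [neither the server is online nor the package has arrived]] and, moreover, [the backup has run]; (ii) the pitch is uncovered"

Statement 1 F; Statement 2 T

Let D = "the server is online" (True), S = "the package has arrived" (True), G = "the pitch is covered" (False), Q = "the backup has run" (False), V = "the switch is on" (False).

Statement 1: Parsed as D xor ((not S and not G) -> (Q -> V))

not S = not True = False
not G = not False = True
not S and not G = False and True = False
Q -> V = False -> False = True
(not S and not G) -> (Q -> V) = False -> True = True
D xor ((not S and not G) -> (Q -> V)) = True xor True = False
Hence Statement 1 is false.

Statement 2: This is (((D nor S) -> not V) and Q) nand not G.

D nor S = True nor True = False
not V = not False = True
(D nor S) -> not V = False -> True = True
((D nor S) -> not V) and Q = True and False = False
not G = not False = True
(((D nor S) -> not V) and Q) nand not G = False nand True = True
Hence Statement 2 is true.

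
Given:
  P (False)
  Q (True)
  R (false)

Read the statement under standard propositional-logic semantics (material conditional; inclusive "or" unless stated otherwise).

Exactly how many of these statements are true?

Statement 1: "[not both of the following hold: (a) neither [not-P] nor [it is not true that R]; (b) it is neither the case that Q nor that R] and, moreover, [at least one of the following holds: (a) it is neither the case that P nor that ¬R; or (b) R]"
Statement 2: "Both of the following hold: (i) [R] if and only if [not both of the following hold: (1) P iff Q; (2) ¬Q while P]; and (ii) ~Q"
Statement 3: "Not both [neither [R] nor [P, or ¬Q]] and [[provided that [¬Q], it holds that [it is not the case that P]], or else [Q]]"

0

Statement 1: Parsed as ((¬P ↓ ¬R) ↑ (Q ↓ R)) ∧ ((P ↓ ¬R) ∨ R)

¬P = ¬F = T
¬R = ¬F = T
¬P ↓ ¬R = T ↓ T = F
Q ↓ R = T ↓ F = F
(¬P ↓ ¬R) ↑ (Q ↓ R) = F ↑ F = T
¬R = ¬F = T
P ↓ ¬R = F ↓ T = F
(P ↓ ¬R) ∨ R = F ∨ F = F
((¬P ↓ ¬R) ↑ (Q ↓ R)) ∧ ((P ↓ ¬R) ∨ R) = T ∧ F = F
So Statement 1 is false.

Statement 2: In symbols: (R ↔ ((P ↔ Q) ↑ (¬Q ∧ P))) ∧ ¬Q

P ↔ Q = F ↔ T = F
¬Q = ¬T = F
¬Q ∧ P = F ∧ F = F
(P ↔ Q) ↑ (¬Q ∧ P) = F ↑ F = T
R ↔ ((P ↔ Q) ↑ (¬Q ∧ P)) = F ↔ T = F
¬Q = ¬T = F
(R ↔ ((P ↔ Q) ↑ (¬Q ∧ P))) ∧ ¬Q = F ∧ F = F
Hence Statement 2 is false.

Statement 3: Formalization: (R ↓ (P ∨ ¬Q)) ↑ ((¬Q → ¬P) ∨ Q)

¬Q = ¬T = F
P ∨ ¬Q = F ∨ F = F
R ↓ (P ∨ ¬Q) = F ↓ F = T
¬Q = ¬T = F
¬P = ¬F = T
¬Q → ¬P = F → T = T
(¬Q → ¬P) ∨ Q = T ∨ T = T
(R ↓ (P ∨ ¬Q)) ↑ ((¬Q → ¬P) ∨ Q) = T ↑ T = F
So Statement 3 is false.

0 of the 3 statements are true (none).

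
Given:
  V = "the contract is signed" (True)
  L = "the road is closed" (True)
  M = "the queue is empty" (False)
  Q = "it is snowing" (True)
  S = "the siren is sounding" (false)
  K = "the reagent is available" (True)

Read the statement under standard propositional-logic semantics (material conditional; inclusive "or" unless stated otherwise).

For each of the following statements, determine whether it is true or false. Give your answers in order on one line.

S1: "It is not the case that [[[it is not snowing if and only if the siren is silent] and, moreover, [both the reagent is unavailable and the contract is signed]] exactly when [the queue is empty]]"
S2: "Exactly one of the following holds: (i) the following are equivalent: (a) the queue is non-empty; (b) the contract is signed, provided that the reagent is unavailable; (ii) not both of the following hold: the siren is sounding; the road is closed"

S1: In symbols: ¬(((¬Q ↔ ¬S) ∧ (¬K ∧ V)) ↔ M)

¬Q = ¬T = F
¬S = ¬F = T
¬Q ↔ ¬S = F ↔ T = F
¬K = ¬T = F
¬K ∧ V = F ∧ T = F
(¬Q ↔ ¬S) ∧ (¬K ∧ V) = F ∧ F = F
((¬Q ↔ ¬S) ∧ (¬K ∧ V)) ↔ M = F ↔ F = T
¬(((¬Q ↔ ¬S) ∧ (¬K ∧ V)) ↔ M) = ¬T = F
Hence S1 is false.

S2: Parsed as (¬M ↔ (¬K → V)) ⊕ (S ↑ L)

¬M = ¬F = T
¬K = ¬T = F
¬K → V = F → T = T
¬M ↔ (¬K → V) = T ↔ T = T
S ↑ L = F ↑ T = T
(¬M ↔ (¬K → V)) ⊕ (S ↑ L) = T ⊕ T = F
Hence S2 is false.

S1 false; S2 false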